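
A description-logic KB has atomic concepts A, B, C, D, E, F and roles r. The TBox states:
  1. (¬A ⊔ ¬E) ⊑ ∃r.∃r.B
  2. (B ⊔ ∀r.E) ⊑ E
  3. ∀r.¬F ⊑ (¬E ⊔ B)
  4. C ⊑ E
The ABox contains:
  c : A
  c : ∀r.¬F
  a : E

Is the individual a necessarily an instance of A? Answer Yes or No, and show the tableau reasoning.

1. a : A?  L(a) = {E} ∪ {¬A}
   open: L(a) ⊇ {E, ¬A, ∃r.F, ∃r.∃r.B} (+ ∃-successors) — a ∉ A possible
2. Hence a : A: not entailed.

No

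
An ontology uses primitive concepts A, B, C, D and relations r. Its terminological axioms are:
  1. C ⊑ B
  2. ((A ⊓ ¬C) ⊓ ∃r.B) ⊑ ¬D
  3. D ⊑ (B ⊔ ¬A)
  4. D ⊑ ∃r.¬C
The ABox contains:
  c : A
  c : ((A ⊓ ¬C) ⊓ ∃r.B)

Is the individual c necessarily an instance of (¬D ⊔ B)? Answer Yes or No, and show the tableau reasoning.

1. c : (¬D ⊔ B)?  L(c) = {A, ((A ⊓ ¬C) ⊓ ∃r.B)} ∪ {(D ⊓ ¬B)}
   clash {A, ¬A} at c — c ∈ (¬D ⊔ B)
2. Hence c : (¬D ⊔ B): entailed.

Yes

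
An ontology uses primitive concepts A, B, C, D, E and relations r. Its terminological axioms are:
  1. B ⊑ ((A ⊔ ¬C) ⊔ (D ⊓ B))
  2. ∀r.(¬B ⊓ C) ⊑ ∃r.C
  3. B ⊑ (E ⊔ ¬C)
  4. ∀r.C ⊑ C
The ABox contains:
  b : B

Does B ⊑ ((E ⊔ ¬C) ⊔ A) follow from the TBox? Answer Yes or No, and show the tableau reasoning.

Yes

1. B ⊑ ((E ⊔ ¬C) ⊔ A)  ⇔  (B ⊓ ((¬E ⊓ C) ⊓ ¬A)) unsat w.r.t. T
   all branches close; clash {C, ¬C} at x₀
2. Hence B ⊑ ((E ⊔ ¬C) ⊔ A): entailed.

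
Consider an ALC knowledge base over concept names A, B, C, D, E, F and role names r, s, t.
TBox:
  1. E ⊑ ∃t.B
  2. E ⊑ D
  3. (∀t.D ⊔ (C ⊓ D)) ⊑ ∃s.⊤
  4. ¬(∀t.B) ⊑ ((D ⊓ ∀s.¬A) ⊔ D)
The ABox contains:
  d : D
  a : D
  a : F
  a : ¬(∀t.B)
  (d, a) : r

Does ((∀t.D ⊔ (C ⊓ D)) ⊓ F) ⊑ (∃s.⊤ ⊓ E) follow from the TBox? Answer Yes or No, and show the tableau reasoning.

No

1. ((∀t.D ⊔ (C ⊓ D)) ⊓ F) ⊑ (∃s.⊤ ⊓ E)  ⇔  (((∀t.D ⊔ (C ⊓ D)) ⊓ F) ⊓ (∀s.⊥ ⊔ ¬E)) unsat w.r.t. T
   apply at x₀: (∀t.D ⊔ (C ⊓ D))⊑∃s.⊤
   open: L(x₀) ⊇ {F, ¬E, ∀t.B, ∀t.D, ∃s.⊤} (+ ∃-successors)
2. Hence ((∀t.D ⊔ (C ⊓ D)) ⊓ F) ⊑ (∃s.⊤ ⊓ E): not entailed.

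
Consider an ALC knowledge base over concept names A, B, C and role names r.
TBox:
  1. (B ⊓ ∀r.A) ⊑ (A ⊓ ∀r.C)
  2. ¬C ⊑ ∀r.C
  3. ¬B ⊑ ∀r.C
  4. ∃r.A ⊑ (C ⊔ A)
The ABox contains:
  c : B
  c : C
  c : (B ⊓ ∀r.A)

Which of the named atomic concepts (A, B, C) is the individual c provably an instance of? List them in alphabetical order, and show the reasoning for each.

1. c : A?  L(c) = {B, C, (B ⊓ ∀r.A)} ∪ {¬A}
   clash {A, ¬A} at c — c ∈ A
2. c : B?  L(c) = {B, C, (B ⊓ ∀r.A)} ∪ {¬B}
   clash {B, ¬B} at c — c ∈ B
3. c : C?  L(c) = {B, C, (B ⊓ ∀r.A)} ∪ {¬C}
   clash {C, ¬C} at c — c ∈ C
4. Entailed for c: {A, B, C}

{A, B, C}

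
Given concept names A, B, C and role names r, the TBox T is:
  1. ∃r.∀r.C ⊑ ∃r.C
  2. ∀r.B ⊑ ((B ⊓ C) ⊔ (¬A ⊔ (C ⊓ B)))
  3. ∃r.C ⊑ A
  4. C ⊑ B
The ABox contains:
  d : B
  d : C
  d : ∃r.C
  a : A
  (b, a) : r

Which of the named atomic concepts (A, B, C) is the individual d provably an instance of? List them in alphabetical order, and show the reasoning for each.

1. d : A?  L(d) = {B, C, ∃r.C} ∪ {¬A}
   clash {A, ¬A} at d — d ∈ A
2. d : B?  L(d) = {B, C, ∃r.C} ∪ {¬B}
   clash {B, ¬B} at d — d ∈ B
3. d : C?  L(d) = {B, C, ∃r.C} ∪ {¬C}
   clash {C, ¬C} at d — d ∈ C
4. Entailed for d: {A, B, C}

{A, B, C}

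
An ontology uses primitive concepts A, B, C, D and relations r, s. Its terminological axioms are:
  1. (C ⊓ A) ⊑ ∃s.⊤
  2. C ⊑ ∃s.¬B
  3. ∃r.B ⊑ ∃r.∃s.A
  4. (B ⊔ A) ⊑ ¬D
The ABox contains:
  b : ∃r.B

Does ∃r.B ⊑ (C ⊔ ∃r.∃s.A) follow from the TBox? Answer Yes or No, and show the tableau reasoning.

Yes

1. ∃r.B ⊑ (C ⊔ ∃r.∃s.A)  ⇔  (∃r.B ⊓ (¬C ⊓ ∀r.∀s.¬A)) unsat w.r.t. T
   all branches close; clash {A, ¬A} at an ∃-successor
2. Hence ∃r.B ⊑ (C ⊔ ∃r.∃s.A): entailed.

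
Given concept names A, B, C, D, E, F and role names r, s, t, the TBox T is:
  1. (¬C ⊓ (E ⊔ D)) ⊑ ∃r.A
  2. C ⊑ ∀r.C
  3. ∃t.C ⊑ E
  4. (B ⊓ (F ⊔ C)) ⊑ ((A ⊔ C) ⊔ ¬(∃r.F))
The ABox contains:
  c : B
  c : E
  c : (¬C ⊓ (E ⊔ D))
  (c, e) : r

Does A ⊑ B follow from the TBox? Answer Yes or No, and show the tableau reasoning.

1. A ⊑ B  ⇔  (A ⊓ ¬B) unsat w.r.t. T
   open: L(x₀) ⊇ {A, ¬B, ¬C, ¬D, ¬E, …}
2. Hence A ⊑ B: not entailed.

No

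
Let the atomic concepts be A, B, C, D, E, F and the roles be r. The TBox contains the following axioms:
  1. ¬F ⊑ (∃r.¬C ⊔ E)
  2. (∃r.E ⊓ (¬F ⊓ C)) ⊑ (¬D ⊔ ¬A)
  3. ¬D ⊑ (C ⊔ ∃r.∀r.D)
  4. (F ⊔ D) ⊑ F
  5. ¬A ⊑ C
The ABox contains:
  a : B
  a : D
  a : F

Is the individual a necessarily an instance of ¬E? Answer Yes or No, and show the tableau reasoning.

1. a : ¬E?  L(a) = {B, D, F} ∪ {E}
   open: L(a) ⊇ {A, B, D, E, F, …} — a ∉ ¬E possible
2. Hence a : ¬E: not entailed.

No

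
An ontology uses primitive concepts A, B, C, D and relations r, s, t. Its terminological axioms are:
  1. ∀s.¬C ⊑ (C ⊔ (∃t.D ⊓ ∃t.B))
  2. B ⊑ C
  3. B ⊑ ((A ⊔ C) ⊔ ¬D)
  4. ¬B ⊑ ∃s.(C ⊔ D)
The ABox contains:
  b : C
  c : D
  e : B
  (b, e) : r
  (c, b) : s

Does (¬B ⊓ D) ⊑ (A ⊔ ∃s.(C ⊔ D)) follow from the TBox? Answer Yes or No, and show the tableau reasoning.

Yes

1. (¬B ⊓ D) ⊑ (A ⊔ ∃s.(C ⊔ D))  ⇔  ((¬B ⊓ D) ⊓ (¬A ⊓ ∀s.(¬C ⊓ ¬D))) unsat w.r.t. T
   all branches close; clash {D, ¬D} at an ∃-successor
2. Hence (¬B ⊓ D) ⊑ (A ⊔ ∃s.(C ⊔ D)): entailed.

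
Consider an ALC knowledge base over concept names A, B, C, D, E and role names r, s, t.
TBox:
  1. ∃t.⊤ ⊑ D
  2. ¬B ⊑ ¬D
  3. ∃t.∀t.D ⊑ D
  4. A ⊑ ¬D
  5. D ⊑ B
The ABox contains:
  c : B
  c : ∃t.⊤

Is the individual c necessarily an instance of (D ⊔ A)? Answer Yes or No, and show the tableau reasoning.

Yes

1. c : (D ⊔ A)?  L(c) = {B, ∃t.⊤} ∪ {(¬D ⊓ ¬A)}
   clash {D, ¬D} at c — c ∈ (D ⊔ A)
2. Hence c : (D ⊔ A): entailed.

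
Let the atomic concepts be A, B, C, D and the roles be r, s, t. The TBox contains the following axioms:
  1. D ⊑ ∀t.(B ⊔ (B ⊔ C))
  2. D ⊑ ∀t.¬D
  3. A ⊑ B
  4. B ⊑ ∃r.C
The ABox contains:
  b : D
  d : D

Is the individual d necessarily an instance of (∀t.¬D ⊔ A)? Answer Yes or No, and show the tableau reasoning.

Yes

1. d : (∀t.¬D ⊔ A)?  L(d) = {D} ∪ {(∃t.D ⊓ ¬A)}
   clash {D, ¬D} at an ∃-successor — d ∈ (∀t.¬D ⊔ A)
2. Hence d : (∀t.¬D ⊔ A): entailed.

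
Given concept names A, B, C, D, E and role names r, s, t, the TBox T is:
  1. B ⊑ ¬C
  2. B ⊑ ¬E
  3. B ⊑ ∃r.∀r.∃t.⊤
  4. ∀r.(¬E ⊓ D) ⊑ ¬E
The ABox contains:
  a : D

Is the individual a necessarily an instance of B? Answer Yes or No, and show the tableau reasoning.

1. a : B?  L(a) = {D} ∪ {¬B}
   open: L(a) ⊇ {D, ¬B, ∃r.(E ⊔ ¬D)} (+ ∃-successors) — a ∉ B possible
2. Hence a : B: not entailed.

No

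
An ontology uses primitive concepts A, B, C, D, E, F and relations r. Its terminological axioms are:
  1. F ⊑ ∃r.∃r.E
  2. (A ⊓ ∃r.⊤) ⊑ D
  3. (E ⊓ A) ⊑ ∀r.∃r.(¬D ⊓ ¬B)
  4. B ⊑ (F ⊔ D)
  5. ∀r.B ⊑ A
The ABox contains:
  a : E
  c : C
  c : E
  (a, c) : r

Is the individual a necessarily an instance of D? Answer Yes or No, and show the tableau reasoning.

No

1. a : D?  L(a) = {E} ∪ {¬D}
   open: L(a) ⊇ {E, ¬A, ¬B, ¬D, ¬F, …} (+ ∃-successors) — a ∉ D possible
2. Hence a : D: not entailed.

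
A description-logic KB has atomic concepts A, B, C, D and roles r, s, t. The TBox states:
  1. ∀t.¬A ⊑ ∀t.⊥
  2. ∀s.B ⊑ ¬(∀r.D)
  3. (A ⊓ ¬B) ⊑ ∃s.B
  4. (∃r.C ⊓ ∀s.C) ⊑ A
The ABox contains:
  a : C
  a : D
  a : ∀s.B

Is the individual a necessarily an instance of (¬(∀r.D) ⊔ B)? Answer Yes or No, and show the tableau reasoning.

1. a : (¬(∀r.D) ⊔ B)?  L(a) = {C, D, ∀s.B} ∪ {(∀r.D ⊓ ¬B)}
   clash {D, ¬D} at an ∃-successor — a ∈ (¬(∀r.D) ⊔ B)
2. Hence a : (¬(∀r.D) ⊔ B): entailed.

Yes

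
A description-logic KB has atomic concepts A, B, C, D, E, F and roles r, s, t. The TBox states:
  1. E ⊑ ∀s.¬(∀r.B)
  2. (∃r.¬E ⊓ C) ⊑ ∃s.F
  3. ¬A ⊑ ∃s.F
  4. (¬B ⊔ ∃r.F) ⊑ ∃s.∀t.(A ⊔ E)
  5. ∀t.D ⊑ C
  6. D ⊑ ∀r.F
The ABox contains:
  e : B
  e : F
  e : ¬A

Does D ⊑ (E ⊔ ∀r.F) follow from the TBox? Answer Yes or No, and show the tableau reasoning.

1. D ⊑ (E ⊔ ∀r.F)  ⇔  (D ⊓ (¬E ⊓ ∃r.¬F)) unsat w.r.t. T
   all branches close; clash {F, ¬F} at an ∃-successor
2. Hence D ⊑ (E ⊔ ∀r.F): entailed.

Yes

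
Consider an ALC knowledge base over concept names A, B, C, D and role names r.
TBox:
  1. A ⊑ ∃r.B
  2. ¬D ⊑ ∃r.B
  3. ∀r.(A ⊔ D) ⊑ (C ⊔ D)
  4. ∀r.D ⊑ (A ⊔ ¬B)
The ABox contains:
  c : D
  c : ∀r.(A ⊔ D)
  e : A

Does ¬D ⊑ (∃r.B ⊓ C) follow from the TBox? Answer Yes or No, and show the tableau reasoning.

No

1. ¬D ⊑ (∃r.B ⊓ C)  ⇔  (¬D ⊓ (∀r.¬B ⊔ ¬C)) unsat w.r.t. T
   apply at x₀: ¬D⊑∃r.B
   open: L(x₀) ⊇ {¬C, ¬D, ∃r.(¬A ⊓ ¬D), ∃r.B, ∃r.¬D} (+ ∃-successors)
2. Hence ¬D ⊑ (∃r.B ⊓ C): not entailed.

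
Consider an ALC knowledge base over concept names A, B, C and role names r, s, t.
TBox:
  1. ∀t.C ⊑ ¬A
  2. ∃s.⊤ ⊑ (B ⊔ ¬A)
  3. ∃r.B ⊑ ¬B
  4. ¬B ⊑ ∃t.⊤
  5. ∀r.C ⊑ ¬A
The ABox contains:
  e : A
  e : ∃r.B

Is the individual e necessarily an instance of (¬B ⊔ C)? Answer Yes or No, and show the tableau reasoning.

1. e : (¬B ⊔ C)?  L(e) = {A, ∃r.B} ∪ {(B ⊓ ¬C)}
   clash {B, ¬B} at e — e ∈ (¬B ⊔ C)
2. Hence e : (¬B ⊔ C): entailed.

Yes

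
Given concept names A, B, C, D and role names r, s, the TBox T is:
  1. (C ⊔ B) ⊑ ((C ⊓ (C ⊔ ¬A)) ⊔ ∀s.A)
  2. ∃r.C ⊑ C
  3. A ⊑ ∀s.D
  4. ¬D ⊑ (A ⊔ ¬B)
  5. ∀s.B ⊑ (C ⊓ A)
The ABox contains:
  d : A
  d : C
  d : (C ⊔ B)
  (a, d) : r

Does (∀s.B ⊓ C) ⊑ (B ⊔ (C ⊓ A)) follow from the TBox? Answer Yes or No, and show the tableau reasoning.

Yes

1. (∀s.B ⊓ C) ⊑ (B ⊔ (C ⊓ A))  ⇔  ((∀s.B ⊓ C) ⊓ (¬B ⊓ (¬C ⊔ ¬A))) unsat w.r.t. T
   all branches close; clash {A, ¬A} at x₀
2. Hence (∀s.B ⊓ C) ⊑ (B ⊔ (C ⊓ A)): entailed.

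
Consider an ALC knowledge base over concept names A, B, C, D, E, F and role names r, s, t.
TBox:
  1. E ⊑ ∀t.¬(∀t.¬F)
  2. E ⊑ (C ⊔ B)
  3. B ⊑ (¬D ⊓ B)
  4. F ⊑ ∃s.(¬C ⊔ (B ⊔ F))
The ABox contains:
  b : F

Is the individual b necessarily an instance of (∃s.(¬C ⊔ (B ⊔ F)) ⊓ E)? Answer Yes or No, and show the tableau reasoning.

1. b : (∃s.(¬C ⊔ (B ⊔ F)) ⊓ E)?  L(b) = {F} ∪ {(∀s.(C ⊓ (¬B ⊓ ¬F)) ⊔ ¬E)}
   apply at b: F⊑∃s.(¬C ⊔ (B ⊔ F))
   open: L(b) ⊇ {F, ¬B, ¬E, ∃s.(¬C ⊔ (B ⊔ F))} (+ ∃-successors) — b ∉ (∃s.(¬C ⊔ (B ⊔ F)) ⊓ E) possible
2. Hence b : (∃s.(¬C ⊔ (B ⊔ F)) ⊓ E): not entailed.

No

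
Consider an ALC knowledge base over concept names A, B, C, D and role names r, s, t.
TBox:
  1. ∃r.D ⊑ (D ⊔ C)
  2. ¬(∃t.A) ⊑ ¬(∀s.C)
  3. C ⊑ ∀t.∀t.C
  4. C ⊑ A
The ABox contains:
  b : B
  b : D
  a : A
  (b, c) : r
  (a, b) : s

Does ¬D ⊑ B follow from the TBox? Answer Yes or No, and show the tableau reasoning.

No

1. ¬D ⊑ B  ⇔  (¬D ⊓ ¬B) unsat w.r.t. T
   open: L(x₀) ⊇ {¬B, ¬C, ¬D, ∀r.¬D, ∃t.A} (+ ∃-successors)
2. Hence ¬D ⊑ B: not entailed.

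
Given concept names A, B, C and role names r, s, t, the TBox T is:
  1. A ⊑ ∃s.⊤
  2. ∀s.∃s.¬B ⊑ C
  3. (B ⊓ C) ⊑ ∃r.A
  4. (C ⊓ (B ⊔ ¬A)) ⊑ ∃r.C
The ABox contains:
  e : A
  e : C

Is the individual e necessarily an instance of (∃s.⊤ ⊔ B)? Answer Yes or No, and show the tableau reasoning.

1. e : (∃s.⊤ ⊔ B)?  L(e) = {A, C} ∪ {(∀s.⊥ ⊓ ¬B)}
   clash ⊥ at an ∃-successor — e ∈ (∃s.⊤ ⊔ B)
2. Hence e : (∃s.⊤ ⊔ B): entailed.

Yes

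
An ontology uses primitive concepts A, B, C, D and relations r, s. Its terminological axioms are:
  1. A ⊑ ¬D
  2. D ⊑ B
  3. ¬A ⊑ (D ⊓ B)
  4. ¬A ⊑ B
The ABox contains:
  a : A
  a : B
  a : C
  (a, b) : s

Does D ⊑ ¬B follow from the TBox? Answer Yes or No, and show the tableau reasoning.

1. D ⊑ ¬B  ⇔  (D ⊓ B) unsat w.r.t. T
   open: L(x₀) ⊇ {B, D, ¬A}
2. Hence D ⊑ ¬B: not entailed.

No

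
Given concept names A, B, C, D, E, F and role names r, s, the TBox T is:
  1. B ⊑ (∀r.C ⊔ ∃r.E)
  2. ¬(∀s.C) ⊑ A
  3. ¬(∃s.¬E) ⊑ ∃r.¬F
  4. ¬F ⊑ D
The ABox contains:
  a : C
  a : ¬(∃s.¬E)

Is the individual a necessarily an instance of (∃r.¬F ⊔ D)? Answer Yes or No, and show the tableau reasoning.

Yes

1. a : (∃r.¬F ⊔ D)?  L(a) = {C, ¬(∃s.¬E)} ∪ {(∀r.F ⊓ ¬D)}
   clash {D, ¬D} at a — a ∈ (∃r.¬F ⊔ D)
2. Hence a : (∃r.¬F ⊔ D): entailed.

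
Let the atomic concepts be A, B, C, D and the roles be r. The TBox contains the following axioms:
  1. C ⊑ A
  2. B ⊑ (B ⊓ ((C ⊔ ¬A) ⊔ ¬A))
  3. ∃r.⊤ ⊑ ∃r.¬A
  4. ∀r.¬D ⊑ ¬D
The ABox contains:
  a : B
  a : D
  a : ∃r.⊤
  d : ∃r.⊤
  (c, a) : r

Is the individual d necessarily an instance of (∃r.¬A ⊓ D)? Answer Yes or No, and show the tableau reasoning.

No

1. d : (∃r.¬A ⊓ D)?  L(d) = {∃r.⊤} ∪ {(∀r.A ⊔ ¬D)}
   apply at d: ∃r.⊤⊑∃r.¬A
   open: L(d) ⊇ {¬B, ¬C, ¬D, ∃r.¬A, ∃r.⊤} (+ ∃-successors) — d ∉ (∃r.¬A ⊓ D) possible
2. Hence d : (∃r.¬A ⊓ D): not entailed.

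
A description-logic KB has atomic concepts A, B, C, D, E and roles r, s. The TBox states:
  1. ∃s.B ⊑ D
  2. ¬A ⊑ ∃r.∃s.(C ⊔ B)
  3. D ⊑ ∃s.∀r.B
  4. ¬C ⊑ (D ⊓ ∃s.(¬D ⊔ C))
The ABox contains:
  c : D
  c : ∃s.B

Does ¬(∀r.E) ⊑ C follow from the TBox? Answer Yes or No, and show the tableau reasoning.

1. ¬(∀r.E) ⊑ C  ⇔  (∃r.¬E ⊓ ¬C) unsat w.r.t. T
   apply at x₀: ¬C⊑(D ⊓ ∃s.(¬D ⊔ C))
   open: L(x₀) ⊇ {A, D, ¬C, ∀s.¬B, ∃r.¬E, …} (+ ∃-successors)
2. Hence ¬(∀r.E) ⊑ C: not entailed.

No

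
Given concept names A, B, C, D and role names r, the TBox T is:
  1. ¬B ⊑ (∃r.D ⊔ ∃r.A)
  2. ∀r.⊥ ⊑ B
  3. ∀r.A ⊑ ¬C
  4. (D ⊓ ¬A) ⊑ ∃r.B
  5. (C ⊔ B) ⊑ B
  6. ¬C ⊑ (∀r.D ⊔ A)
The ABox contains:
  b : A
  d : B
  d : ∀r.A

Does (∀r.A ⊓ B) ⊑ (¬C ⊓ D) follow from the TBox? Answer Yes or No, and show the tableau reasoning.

No

1. (∀r.A ⊓ B) ⊑ (¬C ⊓ D)  ⇔  ((∀r.A ⊓ B) ⊓ (C ⊔ ¬D)) unsat w.r.t. T
   apply at x₀: ∀r.A⊑¬C
   open: L(x₀) ⊇ {B, ¬C, ¬D, ∀r.A, ∀r.D}
2. Hence (∀r.A ⊓ B) ⊑ (¬C ⊓ D): not entailed.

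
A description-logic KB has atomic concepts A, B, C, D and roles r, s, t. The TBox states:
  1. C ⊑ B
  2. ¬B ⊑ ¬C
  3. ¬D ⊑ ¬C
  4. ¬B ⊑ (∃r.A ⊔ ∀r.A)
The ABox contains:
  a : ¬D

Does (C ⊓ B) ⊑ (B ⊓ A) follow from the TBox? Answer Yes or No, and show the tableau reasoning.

1. (C ⊓ B) ⊑ (B ⊓ A)  ⇔  ((C ⊓ B) ⊓ (¬B ⊔ ¬A)) unsat w.r.t. T
   open: L(x₀) ⊇ {B, C, D, ¬A}
2. Hence (C ⊓ B) ⊑ (B ⊓ A): not entailed.

No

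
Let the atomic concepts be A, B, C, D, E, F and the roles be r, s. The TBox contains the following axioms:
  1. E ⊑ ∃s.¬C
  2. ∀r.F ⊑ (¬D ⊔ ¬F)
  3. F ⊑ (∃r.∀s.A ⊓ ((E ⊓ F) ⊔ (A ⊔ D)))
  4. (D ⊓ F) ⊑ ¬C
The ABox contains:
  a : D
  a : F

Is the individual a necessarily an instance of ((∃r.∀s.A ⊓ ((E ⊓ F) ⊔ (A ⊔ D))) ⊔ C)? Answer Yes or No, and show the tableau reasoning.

Yes

1. a : ((∃r.∀s.A ⊓ ((E ⊓ F) ⊔ (A ⊔ D))) ⊔ C)?  L(a) = {D, F} ∪ {((∀r.∃s.¬A ⊔ ((¬E ⊔ ¬F) ⊓ (¬A ⊓ ¬D))) ⊓ ¬C)}
   clash {F, ¬F} at a — a ∈ ((∃r.∀s.A ⊓ ((E ⊓ F) ⊔ (A ⊔ D))) ⊔ C)
2. Hence a : ((∃r.∀s.A ⊓ ((E ⊓ F) ⊔ (A ⊔ D))) ⊔ C): entailed.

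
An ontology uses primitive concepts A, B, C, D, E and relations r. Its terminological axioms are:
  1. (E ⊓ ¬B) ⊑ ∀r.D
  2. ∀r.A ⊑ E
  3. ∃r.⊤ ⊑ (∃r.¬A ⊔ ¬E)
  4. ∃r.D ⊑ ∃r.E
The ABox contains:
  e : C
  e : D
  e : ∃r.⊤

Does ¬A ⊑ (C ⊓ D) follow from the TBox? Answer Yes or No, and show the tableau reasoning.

1. ¬A ⊑ (C ⊓ D)  ⇔  (¬A ⊓ (¬C ⊔ ¬D)) unsat w.r.t. T
   open: L(x₀) ⊇ {¬A, ¬C, ¬E, ∀r.¬D, ∃r.¬A} (+ ∃-successors)
2. Hence ¬A ⊑ (C ⊓ D): not entailed.

No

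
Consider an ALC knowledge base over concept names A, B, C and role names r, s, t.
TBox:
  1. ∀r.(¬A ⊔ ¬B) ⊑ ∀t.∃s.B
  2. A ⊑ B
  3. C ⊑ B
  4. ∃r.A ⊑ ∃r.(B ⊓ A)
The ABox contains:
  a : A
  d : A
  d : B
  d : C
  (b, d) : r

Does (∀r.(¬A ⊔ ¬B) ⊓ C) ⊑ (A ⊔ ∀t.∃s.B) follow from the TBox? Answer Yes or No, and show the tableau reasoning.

1. (∀r.(¬A ⊔ ¬B) ⊓ C) ⊑ (A ⊔ ∀t.∃s.B)  ⇔  ((∀r.(¬A ⊔ ¬B) ⊓ C) ⊓ (¬A ⊓ ∃t.∀s.¬B)) unsat w.r.t. T
   all branches close; clash {B, ¬B} at an ∃-successor
2. Hence (∀r.(¬A ⊔ ¬B) ⊓ C) ⊑ (A ⊔ ∀t.∃s.B): entailed.

Yes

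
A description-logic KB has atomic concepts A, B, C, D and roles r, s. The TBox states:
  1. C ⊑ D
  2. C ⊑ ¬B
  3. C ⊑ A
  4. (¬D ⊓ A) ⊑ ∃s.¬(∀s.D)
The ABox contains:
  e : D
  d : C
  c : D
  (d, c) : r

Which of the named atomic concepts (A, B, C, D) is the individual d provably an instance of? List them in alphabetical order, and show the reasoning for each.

1. d : A?  L(d) = {C} ∪ {¬A}
   clash {A, ¬A} at d — d ∈ A
2. d : B?  L(d) = {C} ∪ {¬B}
   apply at d: C⊑D; C⊑A
   open: L(d) ⊇ {A, C, D, ¬B} — d ∉ B possible
3. d : C?  L(d) = {C} ∪ {¬C}
   clash {C, ¬C} at d — d ∈ C
4. d : D?  L(d) = {C} ∪ {¬D}
   clash {D, ¬D} at d — d ∈ D
5. Entailed for d: {A, C, D}

{A, C, D}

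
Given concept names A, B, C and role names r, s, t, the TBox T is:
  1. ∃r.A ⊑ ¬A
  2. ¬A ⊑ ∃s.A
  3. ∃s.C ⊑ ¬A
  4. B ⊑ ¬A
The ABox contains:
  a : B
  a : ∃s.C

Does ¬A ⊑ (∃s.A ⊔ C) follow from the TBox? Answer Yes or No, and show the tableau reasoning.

Yes

1. ¬A ⊑ (∃s.A ⊔ C)  ⇔  (¬A ⊓ (∀s.¬A ⊓ ¬C)) unsat w.r.t. T
   all branches close; clash {A, ¬A} at an ∃-successor
2. Hence ¬A ⊑ (∃s.A ⊔ C): entailed.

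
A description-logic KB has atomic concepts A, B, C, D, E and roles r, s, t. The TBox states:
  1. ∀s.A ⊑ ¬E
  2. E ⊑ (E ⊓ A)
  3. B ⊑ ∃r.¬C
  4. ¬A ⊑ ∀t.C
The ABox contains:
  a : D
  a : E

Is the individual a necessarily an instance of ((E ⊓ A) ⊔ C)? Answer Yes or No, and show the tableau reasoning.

1. a : ((E ⊓ A) ⊔ C)?  L(a) = {D, E} ∪ {((¬E ⊔ ¬A) ⊓ ¬C)}
   clash {A, ¬A} at a — a ∈ ((E ⊓ A) ⊔ C)
2. Hence a : ((E ⊓ A) ⊔ C): entailed.

Yes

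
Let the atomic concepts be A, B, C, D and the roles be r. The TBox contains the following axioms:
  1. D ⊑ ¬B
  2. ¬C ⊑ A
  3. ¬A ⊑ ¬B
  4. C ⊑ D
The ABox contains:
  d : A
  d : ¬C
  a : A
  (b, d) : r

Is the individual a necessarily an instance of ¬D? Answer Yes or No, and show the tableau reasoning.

No

1. a : ¬D?  L(a) = {A} ∪ {D}
   apply at a: D⊑¬B
   open: L(a) ⊇ {A, D, ¬B} — a ∉ ¬D possible
2. Hence a : ¬D: not entailed.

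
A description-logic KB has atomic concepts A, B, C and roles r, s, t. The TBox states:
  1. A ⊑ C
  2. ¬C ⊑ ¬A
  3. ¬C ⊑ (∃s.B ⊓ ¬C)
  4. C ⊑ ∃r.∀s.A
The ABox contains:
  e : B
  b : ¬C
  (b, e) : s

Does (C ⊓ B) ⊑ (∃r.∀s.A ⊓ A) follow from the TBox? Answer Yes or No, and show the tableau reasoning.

No

1. (C ⊓ B) ⊑ (∃r.∀s.A ⊓ A)  ⇔  ((C ⊓ B) ⊓ (∀r.∃s.¬A ⊔ ¬A)) unsat w.r.t. T
   apply at x₀: C⊑∃r.∀s.A
   open: L(x₀) ⊇ {B, C, ¬A, ∃r.∀s.A} (+ ∃-successors)
2. Hence (C ⊓ B) ⊑ (∃r.∀s.A ⊓ A): not entailed.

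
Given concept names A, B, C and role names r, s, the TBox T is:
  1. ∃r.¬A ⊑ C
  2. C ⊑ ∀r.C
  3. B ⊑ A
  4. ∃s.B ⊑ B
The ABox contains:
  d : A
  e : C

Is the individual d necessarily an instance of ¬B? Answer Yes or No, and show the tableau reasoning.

No

1. d : ¬B?  L(d) = {A} ∪ {B}
   open: L(d) ⊇ {A, B, ¬C, ∀r.A} — d ∉ ¬B possible
2. Hence d : ¬B: not entailed.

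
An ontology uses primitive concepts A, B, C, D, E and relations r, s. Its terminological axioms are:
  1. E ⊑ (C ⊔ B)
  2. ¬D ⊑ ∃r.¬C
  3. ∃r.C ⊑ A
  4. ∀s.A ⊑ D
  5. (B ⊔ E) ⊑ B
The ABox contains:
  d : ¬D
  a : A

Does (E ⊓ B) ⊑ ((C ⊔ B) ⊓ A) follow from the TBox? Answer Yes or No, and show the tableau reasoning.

1. (E ⊓ B) ⊑ ((C ⊔ B) ⊓ A)  ⇔  ((E ⊓ B) ⊓ ((¬C ⊓ ¬B) ⊔ ¬A)) unsat w.r.t. T
   apply at x₀: E⊑(C ⊔ B)
   open: L(x₀) ⊇ {B, D, E, ¬A, ∀r.¬C}
2. Hence (E ⊓ B) ⊑ ((C ⊔ B) ⊓ A): not entailed.

No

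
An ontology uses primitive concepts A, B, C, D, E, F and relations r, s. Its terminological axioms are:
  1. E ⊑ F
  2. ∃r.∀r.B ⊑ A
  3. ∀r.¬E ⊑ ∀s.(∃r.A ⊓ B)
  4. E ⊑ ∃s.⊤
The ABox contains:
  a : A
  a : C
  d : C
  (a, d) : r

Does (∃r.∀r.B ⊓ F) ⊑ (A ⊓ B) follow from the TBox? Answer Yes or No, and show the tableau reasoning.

1. (∃r.∀r.B ⊓ F) ⊑ (A ⊓ B)  ⇔  ((∃r.∀r.B ⊓ F) ⊓ (¬A ⊔ ¬B)) unsat w.r.t. T
   apply at x₀: ∃r.∀r.B⊑A
   open: L(x₀) ⊇ {A, F, ¬B, ¬E, ∃r.E, …} (+ ∃-successors)
2. Hence (∃r.∀r.B ⊓ F) ⊑ (A ⊓ B): not entailed.

No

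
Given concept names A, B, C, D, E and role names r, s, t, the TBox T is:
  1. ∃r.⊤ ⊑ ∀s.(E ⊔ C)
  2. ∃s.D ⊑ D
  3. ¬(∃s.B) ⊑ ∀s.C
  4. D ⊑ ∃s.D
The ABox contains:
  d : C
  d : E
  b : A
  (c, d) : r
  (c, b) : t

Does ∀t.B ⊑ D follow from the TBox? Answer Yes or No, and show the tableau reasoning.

1. ∀t.B ⊑ D  ⇔  (∀t.B ⊓ ¬D) unsat w.r.t. T
   open: L(x₀) ⊇ {¬D, ∀r.⊥, ∀s.¬D, ∀t.B, ∃s.B} (+ ∃-successors)
2. Hence ∀t.B ⊑ D: not entailed.

No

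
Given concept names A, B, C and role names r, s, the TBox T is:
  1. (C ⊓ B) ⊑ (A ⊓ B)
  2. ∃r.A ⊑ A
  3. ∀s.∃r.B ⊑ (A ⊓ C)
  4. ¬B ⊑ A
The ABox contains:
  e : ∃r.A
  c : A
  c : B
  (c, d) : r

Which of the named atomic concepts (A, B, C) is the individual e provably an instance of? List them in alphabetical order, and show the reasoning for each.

1. e : A?  L(e) = {∃r.A} ∪ {¬A}
   clash {A, ¬A} at e — e ∈ A
2. e : B?  L(e) = {∃r.A} ∪ {¬B}
   apply at e: ∃r.A⊑A; ¬B⊑A
   open: L(e) ⊇ {A, ¬B, ∃r.A, ∃s.∀r.¬B} (+ ∃-successors) — e ∉ B possible
3. e : C?  L(e) = {∃r.A} ∪ {¬C}
   apply at e: ∃r.A⊑A
   open: L(e) ⊇ {A, B, ¬C, ∃r.A, ∃s.∀r.¬B} (+ ∃-successors) — e ∉ C possible
4. Entailed for e: {A}

{A}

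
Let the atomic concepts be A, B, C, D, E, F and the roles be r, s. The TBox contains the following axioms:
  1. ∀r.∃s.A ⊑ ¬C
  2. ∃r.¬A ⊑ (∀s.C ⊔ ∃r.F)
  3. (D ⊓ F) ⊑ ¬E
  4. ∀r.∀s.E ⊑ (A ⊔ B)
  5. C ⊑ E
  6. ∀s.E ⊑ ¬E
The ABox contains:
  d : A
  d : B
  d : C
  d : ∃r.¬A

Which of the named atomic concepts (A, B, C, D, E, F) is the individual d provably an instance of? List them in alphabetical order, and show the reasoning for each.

1. d : A?  L(d) = {A, B, C, ∃r.¬A} ∪ {¬A}
   clash {A, ¬A} at d — d ∈ A
2. d : B?  L(d) = {A, B, C, ∃r.¬A} ∪ {¬B}
   clash {B, ¬B} at d — d ∈ B
3. d : C?  L(d) = {A, B, C, ∃r.¬A} ∪ {¬C}
   clash {C, ¬C} at d — d ∈ C
4. d : D?  L(d) = {A, B, C, ∃r.¬A} ∪ {¬D}
   apply at d: ∃r.¬A⊑(∀s.C ⊔ ∃r.F); C⊑E
   open: L(d) ⊇ {A, B, C, E, ¬D, …} (+ ∃-successors) — d ∉ D possible
5. d : E?  L(d) = {A, B, C, ∃r.¬A} ∪ {¬E}
   clash {E, ¬E} at d — d ∈ E
6. d : F?  L(d) = {A, B, C, ∃r.¬A} ∪ {¬F}
   apply at d: ∃r.¬A⊑(∀s.C ⊔ ∃r.F); C⊑E
   open: L(d) ⊇ {A, B, C, E, ¬F, …} (+ ∃-successors) — d ∉ F possible
7. Entailed for d: {A, B, C, E}

{A, B, C, E}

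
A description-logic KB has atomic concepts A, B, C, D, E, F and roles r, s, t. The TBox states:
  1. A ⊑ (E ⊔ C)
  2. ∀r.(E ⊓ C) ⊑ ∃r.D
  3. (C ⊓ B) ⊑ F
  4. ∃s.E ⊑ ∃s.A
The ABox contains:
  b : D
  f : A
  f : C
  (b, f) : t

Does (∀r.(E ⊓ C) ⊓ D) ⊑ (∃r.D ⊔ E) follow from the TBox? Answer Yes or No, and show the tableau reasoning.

1. (∀r.(E ⊓ C) ⊓ D) ⊑ (∃r.D ⊔ E)  ⇔  ((∀r.(E ⊓ C) ⊓ D) ⊓ (∀r.¬D ⊓ ¬E)) unsat w.r.t. T
   all branches close; clash {D, ¬D} at an ∃-successor
2. Hence (∀r.(E ⊓ C) ⊓ D) ⊑ (∃r.D ⊔ E): entailed.

Yes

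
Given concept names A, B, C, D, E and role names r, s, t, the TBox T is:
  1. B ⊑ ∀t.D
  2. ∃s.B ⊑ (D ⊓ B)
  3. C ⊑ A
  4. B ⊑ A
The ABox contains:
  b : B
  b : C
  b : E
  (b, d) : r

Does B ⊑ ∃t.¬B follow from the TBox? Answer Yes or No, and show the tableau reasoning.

1. B ⊑ ∃t.¬B  ⇔  (B ⊓ ∀t.B) unsat w.r.t. T
   apply at x₀: B⊑∀t.D; B⊑A
   open: L(x₀) ⊇ {A, B, ∀s.¬B, ∀t.B, ∀t.D}
2. Hence B ⊑ ∃t.¬B: not entailed.

No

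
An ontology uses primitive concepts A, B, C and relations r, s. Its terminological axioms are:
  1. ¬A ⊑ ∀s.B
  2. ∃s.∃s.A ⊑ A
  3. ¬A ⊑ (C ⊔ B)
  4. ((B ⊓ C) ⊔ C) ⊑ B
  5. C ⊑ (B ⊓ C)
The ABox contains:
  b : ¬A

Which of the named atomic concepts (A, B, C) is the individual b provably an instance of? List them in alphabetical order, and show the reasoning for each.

{B}

1. b : A?  L(b) = {¬A} ∪ {¬A}
   apply at b: ¬A⊑∀s.B; ¬A⊑(C ⊔ B)
   open: L(b) ⊇ {B, C, ¬A, ∀s.B, ∀s.∀s.¬A} — b ∉ A possible
2. b : B?  L(b) = {¬A} ∪ {¬B}
   clash {B, ¬B} at b — b ∈ B
3. b : C?  L(b) = {¬A} ∪ {¬C}
   apply at b: ¬A⊑∀s.B; ¬A⊑(C ⊔ B)
   open: L(b) ⊇ {B, ¬A, ¬C, ∀s.B, ∀s.∀s.¬A} — b ∉ C possible
4. Entailed for b: {B}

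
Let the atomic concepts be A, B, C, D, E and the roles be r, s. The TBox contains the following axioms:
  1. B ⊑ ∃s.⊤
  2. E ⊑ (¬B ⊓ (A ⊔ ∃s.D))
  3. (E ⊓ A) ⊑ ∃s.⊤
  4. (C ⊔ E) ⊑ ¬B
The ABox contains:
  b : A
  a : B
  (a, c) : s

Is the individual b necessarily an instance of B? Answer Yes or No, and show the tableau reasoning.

1. b : B?  L(b) = {A} ∪ {¬B}
   open: L(b) ⊇ {A, ¬B, ¬E} — b ∉ B possible
2. Hence b : B: not entailed.

No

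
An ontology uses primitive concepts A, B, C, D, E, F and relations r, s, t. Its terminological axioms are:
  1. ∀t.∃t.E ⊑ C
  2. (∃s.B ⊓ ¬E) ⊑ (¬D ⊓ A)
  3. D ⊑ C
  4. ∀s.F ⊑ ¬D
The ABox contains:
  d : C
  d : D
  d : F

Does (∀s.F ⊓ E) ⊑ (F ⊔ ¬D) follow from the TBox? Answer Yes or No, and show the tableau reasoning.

Yes

1. (∀s.F ⊓ E) ⊑ (F ⊔ ¬D)  ⇔  ((∀s.F ⊓ E) ⊓ (¬F ⊓ D)) unsat w.r.t. T
   all branches close; clash {D, ¬D} at x₀
2. Hence (∀s.F ⊓ E) ⊑ (F ⊔ ¬D): entailed.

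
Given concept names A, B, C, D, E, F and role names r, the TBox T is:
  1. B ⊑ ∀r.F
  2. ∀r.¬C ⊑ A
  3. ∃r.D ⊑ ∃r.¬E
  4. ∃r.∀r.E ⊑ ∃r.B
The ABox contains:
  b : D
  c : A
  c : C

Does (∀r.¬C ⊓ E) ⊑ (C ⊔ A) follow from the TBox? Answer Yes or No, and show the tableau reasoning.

1. (∀r.¬C ⊓ E) ⊑ (C ⊔ A)  ⇔  ((∀r.¬C ⊓ E) ⊓ (¬C ⊓ ¬A)) unsat w.r.t. T
   all branches close; clash {A, ¬A} at x₀
2. Hence (∀r.¬C ⊓ E) ⊑ (C ⊔ A): entailed.

Yes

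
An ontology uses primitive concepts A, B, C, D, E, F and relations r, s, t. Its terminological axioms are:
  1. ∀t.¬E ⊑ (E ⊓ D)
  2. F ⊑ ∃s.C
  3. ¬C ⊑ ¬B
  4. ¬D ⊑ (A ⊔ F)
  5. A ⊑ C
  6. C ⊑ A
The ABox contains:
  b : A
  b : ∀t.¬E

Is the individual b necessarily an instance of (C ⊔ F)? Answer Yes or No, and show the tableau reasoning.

Yes

1. b : (C ⊔ F)?  L(b) = {A, ∀t.¬E} ∪ {(¬C ⊓ ¬F)}
   clash {C, ¬C} at b — b ∈ (C ⊔ F)
2. Hence b : (C ⊔ F): entailed.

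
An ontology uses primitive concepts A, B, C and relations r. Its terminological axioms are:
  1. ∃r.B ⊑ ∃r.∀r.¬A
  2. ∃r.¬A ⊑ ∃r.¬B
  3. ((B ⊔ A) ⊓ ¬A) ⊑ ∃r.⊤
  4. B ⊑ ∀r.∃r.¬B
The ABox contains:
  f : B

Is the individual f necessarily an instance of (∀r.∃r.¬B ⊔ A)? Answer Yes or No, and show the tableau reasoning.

Yes

1. f : (∀r.∃r.¬B ⊔ A)?  L(f) = {B} ∪ {(∃r.∀r.B ⊓ ¬A)}
   clash {B, ¬B} at an ∃-successor — f ∈ (∀r.∃r.¬B ⊔ A)
2. Hence f : (∀r.∃r.¬B ⊔ A): entailed.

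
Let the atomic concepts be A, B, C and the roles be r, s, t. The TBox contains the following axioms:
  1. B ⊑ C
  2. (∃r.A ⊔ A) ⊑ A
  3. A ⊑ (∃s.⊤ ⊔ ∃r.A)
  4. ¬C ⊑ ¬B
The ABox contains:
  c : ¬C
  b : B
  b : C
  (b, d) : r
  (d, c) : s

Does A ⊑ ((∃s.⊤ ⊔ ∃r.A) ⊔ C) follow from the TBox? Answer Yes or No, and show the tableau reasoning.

Yes

1. A ⊑ ((∃s.⊤ ⊔ ∃r.A) ⊔ C)  ⇔  (A ⊓ ((∀s.⊥ ⊓ ∀r.¬A) ⊓ ¬C)) unsat w.r.t. T
   all branches close; clash {A, ¬A} at an ∃-successor
2. Hence A ⊑ ((∃s.⊤ ⊔ ∃r.A) ⊔ C): entailed.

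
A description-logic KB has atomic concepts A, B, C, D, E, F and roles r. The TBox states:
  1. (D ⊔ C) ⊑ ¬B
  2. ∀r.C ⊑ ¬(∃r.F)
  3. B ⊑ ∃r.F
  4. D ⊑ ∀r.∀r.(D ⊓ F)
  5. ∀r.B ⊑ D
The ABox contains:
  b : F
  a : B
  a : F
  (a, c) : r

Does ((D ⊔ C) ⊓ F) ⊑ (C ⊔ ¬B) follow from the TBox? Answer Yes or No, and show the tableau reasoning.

Yes

1. ((D ⊔ C) ⊓ F) ⊑ (C ⊔ ¬B)  ⇔  (((D ⊔ C) ⊓ F) ⊓ (¬C ⊓ B)) unsat w.r.t. T
   all branches close; clash {C, ¬C} at x₀
2. Hence ((D ⊔ C) ⊓ F) ⊑ (C ⊔ ¬B): entailed.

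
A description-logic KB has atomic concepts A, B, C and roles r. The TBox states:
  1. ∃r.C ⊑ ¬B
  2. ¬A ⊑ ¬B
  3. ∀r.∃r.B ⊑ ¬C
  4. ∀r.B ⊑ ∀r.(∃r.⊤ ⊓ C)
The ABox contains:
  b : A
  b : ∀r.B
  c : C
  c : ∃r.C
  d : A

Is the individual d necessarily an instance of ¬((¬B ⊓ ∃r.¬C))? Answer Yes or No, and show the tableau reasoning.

1. d : ¬((¬B ⊓ ∃r.¬C))?  L(d) = {A} ∪ {(¬B ⊓ ∃r.¬C)}
   open: L(d) ⊇ {A, ¬B, ∃r.¬B, ∃r.¬C, ∃r.∀r.¬B} (+ ∃-successors) — d ∉ ¬((¬B ⊓ ∃r.¬C)) possible
2. Hence d : ¬((¬B ⊓ ∃r.¬C)): not entailed.

No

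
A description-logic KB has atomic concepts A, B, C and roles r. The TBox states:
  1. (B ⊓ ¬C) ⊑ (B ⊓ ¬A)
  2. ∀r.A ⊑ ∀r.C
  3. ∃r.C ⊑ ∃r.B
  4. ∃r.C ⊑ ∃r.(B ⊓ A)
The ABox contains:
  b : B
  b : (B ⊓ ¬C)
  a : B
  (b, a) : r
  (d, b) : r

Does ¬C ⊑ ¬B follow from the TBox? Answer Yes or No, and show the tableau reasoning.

1. ¬C ⊑ ¬B  ⇔  (¬C ⊓ B) unsat w.r.t. T
   open: L(x₀) ⊇ {B, ¬A, ¬C, ∀r.¬C, ∃r.¬A} (+ ∃-successors)
2. Hence ¬C ⊑ ¬B: not entailed.

No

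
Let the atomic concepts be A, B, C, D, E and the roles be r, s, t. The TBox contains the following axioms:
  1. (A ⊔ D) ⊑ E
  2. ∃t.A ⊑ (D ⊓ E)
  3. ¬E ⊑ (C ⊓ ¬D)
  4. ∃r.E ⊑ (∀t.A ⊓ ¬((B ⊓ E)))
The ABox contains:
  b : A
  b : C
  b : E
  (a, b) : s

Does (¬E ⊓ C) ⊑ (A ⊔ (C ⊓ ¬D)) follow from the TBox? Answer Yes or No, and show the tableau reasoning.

1. (¬E ⊓ C) ⊑ (A ⊔ (C ⊓ ¬D))  ⇔  ((¬E ⊓ C) ⊓ (¬A ⊓ (¬C ⊔ D))) unsat w.r.t. T
   all branches close; clash {E, ¬E} at x₀
2. Hence (¬E ⊓ C) ⊑ (A ⊔ (C ⊓ ¬D)): entailed.

Yes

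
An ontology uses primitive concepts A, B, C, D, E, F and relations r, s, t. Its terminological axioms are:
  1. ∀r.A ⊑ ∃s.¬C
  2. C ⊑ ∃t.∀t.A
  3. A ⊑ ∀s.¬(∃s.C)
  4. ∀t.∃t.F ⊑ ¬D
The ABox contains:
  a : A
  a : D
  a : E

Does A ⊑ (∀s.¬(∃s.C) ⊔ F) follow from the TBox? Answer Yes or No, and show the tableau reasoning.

1. A ⊑ (∀s.¬(∃s.C) ⊔ F)  ⇔  (A ⊓ (∃s.∃s.C ⊓ ¬F)) unsat w.r.t. T
   all branches close; clash {C, ¬C} at an ∃-successor
2. Hence A ⊑ (∀s.¬(∃s.C) ⊔ F): entailed.

Yes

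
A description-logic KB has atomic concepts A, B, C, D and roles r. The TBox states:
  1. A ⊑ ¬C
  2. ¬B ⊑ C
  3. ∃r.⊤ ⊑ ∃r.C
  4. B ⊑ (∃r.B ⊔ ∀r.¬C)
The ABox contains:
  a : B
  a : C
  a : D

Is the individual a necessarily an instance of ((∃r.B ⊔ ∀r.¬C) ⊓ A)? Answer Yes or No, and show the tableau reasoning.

1. a : ((∃r.B ⊔ ∀r.¬C) ⊓ A)?  L(a) = {B, C, D} ∪ {((∀r.¬B ⊓ ∃r.C) ⊔ ¬A)}
   apply at a: B⊑(∃r.B ⊔ ∀r.¬C)
   open: L(a) ⊇ {B, C, D, ¬A, ∀r.¬C, …} — a ∉ ((∃r.B ⊔ ∀r.¬C) ⊓ A) possible
2. Hence a : ((∃r.B ⊔ ∀r.¬C) ⊓ A): not entailed.

No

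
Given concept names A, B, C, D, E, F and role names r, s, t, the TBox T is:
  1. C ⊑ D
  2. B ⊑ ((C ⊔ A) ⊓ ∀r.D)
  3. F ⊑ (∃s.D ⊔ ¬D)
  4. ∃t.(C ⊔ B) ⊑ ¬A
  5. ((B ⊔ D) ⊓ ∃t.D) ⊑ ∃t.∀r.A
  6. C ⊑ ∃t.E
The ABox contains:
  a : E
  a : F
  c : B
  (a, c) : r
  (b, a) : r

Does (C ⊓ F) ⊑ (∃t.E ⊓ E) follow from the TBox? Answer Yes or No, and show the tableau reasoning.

1. (C ⊓ F) ⊑ (∃t.E ⊓ E)  ⇔  ((C ⊓ F) ⊓ (∀t.¬E ⊔ ¬E)) unsat w.r.t. T
   apply at x₀: C⊑D; F⊑(∃s.D ⊔ ¬D); C⊑∃t.E
   open: L(x₀) ⊇ {C, D, F, ¬B, ¬E, …} (+ ∃-successors)
2. Hence (C ⊓ F) ⊑ (∃t.E ⊓ E): not entailed.

No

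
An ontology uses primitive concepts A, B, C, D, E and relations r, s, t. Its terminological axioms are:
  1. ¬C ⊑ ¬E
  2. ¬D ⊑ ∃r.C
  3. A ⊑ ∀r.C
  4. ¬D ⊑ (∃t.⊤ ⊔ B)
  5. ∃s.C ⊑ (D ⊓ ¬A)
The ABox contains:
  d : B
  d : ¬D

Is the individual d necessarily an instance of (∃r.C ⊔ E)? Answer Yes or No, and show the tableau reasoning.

1. d : (∃r.C ⊔ E)?  L(d) = {B, ¬D} ∪ {(∀r.¬C ⊓ ¬E)}
   clash {D, ¬D} at d — d ∈ (∃r.C ⊔ E)
2. Hence d : (∃r.C ⊔ E): entailed.

Yes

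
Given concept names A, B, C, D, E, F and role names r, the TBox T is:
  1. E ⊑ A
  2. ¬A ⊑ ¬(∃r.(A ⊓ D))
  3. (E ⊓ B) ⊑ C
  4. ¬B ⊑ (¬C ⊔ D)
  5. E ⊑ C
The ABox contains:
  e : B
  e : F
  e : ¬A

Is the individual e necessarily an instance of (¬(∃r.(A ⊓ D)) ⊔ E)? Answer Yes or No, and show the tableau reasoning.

Yes

1. e : (¬(∃r.(A ⊓ D)) ⊔ E)?  L(e) = {B, F, ¬A} ∪ {(∃r.(A ⊓ D) ⊓ ¬E)}
   clash {D, ¬D} at an ∃-successor — e ∈ (¬(∃r.(A ⊓ D)) ⊔ E)
2. Hence e : (¬(∃r.(A ⊓ D)) ⊔ E): entailed.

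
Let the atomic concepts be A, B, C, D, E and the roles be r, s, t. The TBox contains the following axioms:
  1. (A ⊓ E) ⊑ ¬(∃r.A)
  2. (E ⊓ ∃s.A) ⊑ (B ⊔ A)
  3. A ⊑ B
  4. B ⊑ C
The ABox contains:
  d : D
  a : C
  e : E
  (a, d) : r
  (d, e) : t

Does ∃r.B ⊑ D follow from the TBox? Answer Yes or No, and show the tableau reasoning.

No

1. ∃r.B ⊑ D  ⇔  (∃r.B ⊓ ¬D) unsat w.r.t. T
   open: L(x₀) ⊇ {¬A, ¬B, ¬D, ¬E, ∃r.B} (+ ∃-successors)
2. Hence ∃r.B ⊑ D: not entailed.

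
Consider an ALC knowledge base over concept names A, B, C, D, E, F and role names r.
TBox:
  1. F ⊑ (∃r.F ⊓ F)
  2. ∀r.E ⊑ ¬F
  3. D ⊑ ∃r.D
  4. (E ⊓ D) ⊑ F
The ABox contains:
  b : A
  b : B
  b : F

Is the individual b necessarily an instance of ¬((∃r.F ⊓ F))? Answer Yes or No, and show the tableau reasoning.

1. b : ¬((∃r.F ⊓ F))?  L(b) = {A, B, F} ∪ {(∃r.F ⊓ F)}
   open: L(b) ⊇ {A, B, F, ¬D, ∃r.F, …} (+ ∃-successors) — b ∉ ¬((∃r.F ⊓ F)) possible
2. Hence b : ¬((∃r.F ⊓ F)): not entailed.

No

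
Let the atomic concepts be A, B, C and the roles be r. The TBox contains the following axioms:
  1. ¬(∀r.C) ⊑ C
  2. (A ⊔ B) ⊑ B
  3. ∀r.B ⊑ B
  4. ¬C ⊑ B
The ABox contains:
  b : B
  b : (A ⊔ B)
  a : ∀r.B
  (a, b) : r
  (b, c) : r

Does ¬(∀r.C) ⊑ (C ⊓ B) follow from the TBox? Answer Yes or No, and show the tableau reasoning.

No

1. ¬(∀r.C) ⊑ (C ⊓ B)  ⇔  (∃r.¬C ⊓ (¬C ⊔ ¬B)) unsat w.r.t. T
   apply at x₀: ¬(∀r.C)⊑C
   open: L(x₀) ⊇ {C, ¬A, ¬B, ∃r.¬B, ∃r.¬C} (+ ∃-successors)
2. Hence ¬(∀r.C) ⊑ (C ⊓ B): not entailed.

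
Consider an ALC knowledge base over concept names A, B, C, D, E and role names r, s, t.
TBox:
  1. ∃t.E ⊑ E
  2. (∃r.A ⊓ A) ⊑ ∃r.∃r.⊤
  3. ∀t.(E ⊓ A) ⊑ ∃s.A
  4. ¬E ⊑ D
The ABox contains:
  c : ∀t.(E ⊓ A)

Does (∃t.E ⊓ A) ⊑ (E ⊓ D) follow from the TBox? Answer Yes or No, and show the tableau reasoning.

No

1. (∃t.E ⊓ A) ⊑ (E ⊓ D)  ⇔  ((∃t.E ⊓ A) ⊓ (¬E ⊔ ¬D)) unsat w.r.t. T
   apply at x₀: ∃t.E⊑E
   open: L(x₀) ⊇ {A, E, ¬D, ∀r.¬A, ∃t.(¬E ⊔ ¬A), …} (+ ∃-successors)
2. Hence (∃t.E ⊓ A) ⊑ (E ⊓ D): not entailed.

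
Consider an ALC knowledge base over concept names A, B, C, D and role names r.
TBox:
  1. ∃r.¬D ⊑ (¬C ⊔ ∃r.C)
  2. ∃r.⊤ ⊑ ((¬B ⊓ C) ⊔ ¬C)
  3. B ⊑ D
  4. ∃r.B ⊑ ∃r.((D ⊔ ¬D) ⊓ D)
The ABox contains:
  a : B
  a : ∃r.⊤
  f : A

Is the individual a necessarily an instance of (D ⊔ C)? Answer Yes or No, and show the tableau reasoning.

Yes

1. a : (D ⊔ C)?  L(a) = {B, ∃r.⊤} ∪ {(¬D ⊓ ¬C)}
   clash {D, ¬D} at a — a ∈ (D ⊔ C)
2. Hence a : (D ⊔ C): entailed.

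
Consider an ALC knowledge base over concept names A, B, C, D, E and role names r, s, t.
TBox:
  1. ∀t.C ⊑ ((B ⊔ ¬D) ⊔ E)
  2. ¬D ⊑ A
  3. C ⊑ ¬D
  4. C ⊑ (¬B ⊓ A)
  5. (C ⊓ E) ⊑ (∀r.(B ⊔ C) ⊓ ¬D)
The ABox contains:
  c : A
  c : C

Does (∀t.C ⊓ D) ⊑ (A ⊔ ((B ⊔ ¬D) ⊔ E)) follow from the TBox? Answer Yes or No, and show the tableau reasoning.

1. (∀t.C ⊓ D) ⊑ (A ⊔ ((B ⊔ ¬D) ⊔ E))  ⇔  ((∀t.C ⊓ D) ⊓ (¬A ⊓ ((¬B ⊓ D) ⊓ ¬E))) unsat w.r.t. T
   all branches close; clash {D, ¬D} at x₀
2. Hence (∀t.C ⊓ D) ⊑ (A ⊔ ((B ⊔ ¬D) ⊔ E)): entailed.

Yes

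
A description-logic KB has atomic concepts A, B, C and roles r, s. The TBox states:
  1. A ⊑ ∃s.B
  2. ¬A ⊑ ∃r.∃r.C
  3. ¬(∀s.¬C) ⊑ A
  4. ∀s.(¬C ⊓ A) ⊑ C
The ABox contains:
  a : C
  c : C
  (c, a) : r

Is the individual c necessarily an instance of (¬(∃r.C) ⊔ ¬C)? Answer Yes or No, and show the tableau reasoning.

No

1. c : (¬(∃r.C) ⊔ ¬C)?  L(c) = {C} ∪ {(∃r.C ⊓ C)}
   open: L(c) ⊇ {C, ¬A, ∀s.¬C, ∃r.C, ∃r.∃r.C} (+ ∃-successors) — c ∉ (¬(∃r.C) ⊔ ¬C) possible
2. Hence c : (¬(∃r.C) ⊔ ¬C): not entailed.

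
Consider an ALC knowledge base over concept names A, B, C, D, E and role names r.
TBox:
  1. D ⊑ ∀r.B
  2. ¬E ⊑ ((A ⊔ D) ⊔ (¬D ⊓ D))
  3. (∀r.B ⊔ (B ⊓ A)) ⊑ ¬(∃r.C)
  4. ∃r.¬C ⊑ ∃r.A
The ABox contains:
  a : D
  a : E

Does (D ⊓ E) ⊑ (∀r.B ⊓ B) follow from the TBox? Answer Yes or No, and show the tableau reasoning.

No

1. (D ⊓ E) ⊑ (∀r.B ⊓ B)  ⇔  ((D ⊓ E) ⊓ (∃r.¬B ⊔ ¬B)) unsat w.r.t. T
   apply at x₀: D⊑∀r.B
   open: L(x₀) ⊇ {D, E, ¬B, ∀r.B, ∀r.C, …}
2. Hence (D ⊓ E) ⊑ (∀r.B ⊓ B): not entailed.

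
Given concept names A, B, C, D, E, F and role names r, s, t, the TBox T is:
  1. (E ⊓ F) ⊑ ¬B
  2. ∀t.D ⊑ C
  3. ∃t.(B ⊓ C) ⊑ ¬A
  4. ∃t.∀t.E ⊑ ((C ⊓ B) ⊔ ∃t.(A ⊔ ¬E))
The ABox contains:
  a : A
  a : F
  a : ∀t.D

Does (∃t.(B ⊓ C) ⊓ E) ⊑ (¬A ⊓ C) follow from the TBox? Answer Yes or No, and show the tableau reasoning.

No

1. (∃t.(B ⊓ C) ⊓ E) ⊑ (¬A ⊓ C)  ⇔  ((∃t.(B ⊓ C) ⊓ E) ⊓ (A ⊔ ¬C)) unsat w.r.t. T
   apply at x₀: ∃t.(B ⊓ C)⊑¬A
   open: L(x₀) ⊇ {E, ¬A, ¬C, ¬F, ∀t.∃t.¬E, …} (+ ∃-successors)
2. Hence (∃t.(B ⊓ C) ⊓ E) ⊑ (¬A ⊓ C): not entailed.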